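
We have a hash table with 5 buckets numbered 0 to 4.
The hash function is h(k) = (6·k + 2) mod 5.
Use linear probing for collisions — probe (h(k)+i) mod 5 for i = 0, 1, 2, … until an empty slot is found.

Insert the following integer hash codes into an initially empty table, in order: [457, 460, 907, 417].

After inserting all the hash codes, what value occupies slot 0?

457 hashes to 4; slot 4 is free → place at 4.
460 hashes to 2; slot 2 is free → place at 2.
907 hashes to 4; 4 taken → place at 0.
417 hashes to 4; 4,0 taken → place at 1.
Table: [907, 417, 460, ., 457]

907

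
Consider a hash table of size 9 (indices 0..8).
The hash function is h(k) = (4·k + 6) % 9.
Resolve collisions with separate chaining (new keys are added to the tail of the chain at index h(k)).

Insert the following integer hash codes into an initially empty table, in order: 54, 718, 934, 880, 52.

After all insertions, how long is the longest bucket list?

4

Insert 54: h=6, bucket 6 empty → new chain.
Insert 718: h=7, bucket 7 empty → new chain.
Insert 934: h=7, bucket 7 nonempty → append to chain.
Insert 880: h=7, bucket 7 nonempty → append to chain.
Insert 52: h=7, bucket 7 nonempty → append to chain.
Final buckets:
0: ∅
1: ∅
2: ∅
3: ∅
4: ∅
5: ∅
6: 54
7: 718 -> 934 -> 880 -> 52
8: ∅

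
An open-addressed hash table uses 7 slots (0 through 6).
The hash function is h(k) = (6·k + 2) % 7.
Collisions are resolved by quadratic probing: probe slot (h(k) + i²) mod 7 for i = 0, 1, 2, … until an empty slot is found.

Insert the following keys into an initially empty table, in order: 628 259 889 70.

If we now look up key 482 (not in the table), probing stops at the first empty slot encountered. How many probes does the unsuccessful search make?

628: h=4 -> slot 4
259: h=2 -> slot 2
889: h=2, probe 2,3 -> slot 3
70: h=2, probe 2,3,6 -> slot 6
Table: [., ., 259, 889, 628, ., 70]
Lookup 482: h=3, probe 3,4,0 → slot 0 empty, not found.

3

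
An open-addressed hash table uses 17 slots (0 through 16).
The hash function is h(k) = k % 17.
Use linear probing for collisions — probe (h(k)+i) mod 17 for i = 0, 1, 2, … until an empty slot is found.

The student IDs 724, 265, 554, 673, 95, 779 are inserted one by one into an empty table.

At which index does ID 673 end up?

13

Insert 724: h=10, slot 10 empty => index 10.
Insert 265: h=10, slot 10 occupied => index 11.
Insert 554: h=10, slots 10,11 occupied => index 12.
Insert 673: h=10, slots 10,11,12 occupied => index 13.
Insert 95: h=10, slots 10,11,12,13 occupied => index 14.
Insert 779: h=14, slot 14 occupied => index 15.
Table: [∅, ∅, ∅, ∅, ∅, ∅, ∅, ∅, ∅, ∅, 724, 265, 554, 673, 95, 779, ∅]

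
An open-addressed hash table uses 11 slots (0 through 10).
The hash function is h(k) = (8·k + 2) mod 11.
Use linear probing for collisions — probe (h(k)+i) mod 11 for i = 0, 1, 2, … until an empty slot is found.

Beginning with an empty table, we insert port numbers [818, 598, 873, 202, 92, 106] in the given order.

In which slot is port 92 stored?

5

818: h=1 → slot 1
598: h=1, probe 1,2 → slot 2
873: h=1, probe 1,2,3 → slot 3
202: h=1, probe 1,2,3,4 → slot 4
92: h=1, probe 1,2,3,4,5 → slot 5
106: h=3, probe 3,4,5,6 → slot 6
Table: [., 818, 598, 873, 202, 92, 106, ., ., ., .]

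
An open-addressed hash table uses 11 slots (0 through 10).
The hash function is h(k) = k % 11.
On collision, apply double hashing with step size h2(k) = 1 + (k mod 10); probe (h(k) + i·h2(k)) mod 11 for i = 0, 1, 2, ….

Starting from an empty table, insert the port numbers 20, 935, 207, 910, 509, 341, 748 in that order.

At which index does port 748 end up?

20 hashes to 9; slot 9 is free -> place at 9.
935 hashes to 0; slot 0 is free -> place at 0.
207 hashes to 9, h2=8; 9 taken -> place at 6.
910 hashes to 8; slot 8 is free -> place at 8.
509 hashes to 3; slot 3 is free -> place at 3.
341 hashes to 0, h2=2; 0 taken -> place at 2.
748 hashes to 0, h2=9; 0,9 taken -> place at 7.
Table: [935, _, 341, 509, _, _, 207, 748, 910, 20, _]

7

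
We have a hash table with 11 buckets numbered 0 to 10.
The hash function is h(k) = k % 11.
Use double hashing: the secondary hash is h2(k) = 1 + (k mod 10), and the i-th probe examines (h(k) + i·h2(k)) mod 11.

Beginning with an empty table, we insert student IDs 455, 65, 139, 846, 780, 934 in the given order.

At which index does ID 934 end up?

Insert 455: h=4, slot 4 empty => index 4.
Insert 65: h=10, slot 10 empty => index 10.
Insert 139: h=7, slot 7 empty => index 7.
Insert 846: h=10, h2=7, slot 10 occupied => index 6.
Insert 780: h=10, h2=1, slot 10 occupied => index 0.
Insert 934: h=10, h2=5, slots 10,4 occupied => index 9.
Table: [780, _, _, _, 455, _, 846, 139, _, 934, 65]

9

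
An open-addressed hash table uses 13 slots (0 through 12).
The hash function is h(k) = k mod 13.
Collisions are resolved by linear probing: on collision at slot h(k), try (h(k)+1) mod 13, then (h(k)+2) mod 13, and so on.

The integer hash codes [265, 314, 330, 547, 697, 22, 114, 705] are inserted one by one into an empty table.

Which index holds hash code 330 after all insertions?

Insert 265: h=5, slot 5 empty → index 5.
Insert 314: h=2, slot 2 empty → index 2.
Insert 330: h=5, slot 5 occupied → index 6.
Insert 547: h=1, slot 1 empty → index 1.
Insert 697: h=8, slot 8 empty → index 8.
Insert 22: h=9, slot 9 empty → index 9.
Insert 114: h=10, slot 10 empty → index 10.
Insert 705: h=3, slot 3 empty → index 3.
Table: [_, 547, 314, 705, _, 265, 330, _, 697, 22, 114, _, _]

6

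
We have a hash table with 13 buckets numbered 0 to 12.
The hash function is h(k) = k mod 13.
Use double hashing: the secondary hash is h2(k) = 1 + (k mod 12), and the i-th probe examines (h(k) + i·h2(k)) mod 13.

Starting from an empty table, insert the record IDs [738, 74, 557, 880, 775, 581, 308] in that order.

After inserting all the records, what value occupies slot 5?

308

Insert 738: h=10, slot 10 empty → index 10.
Insert 74: h=9, slot 9 empty → index 9.
Insert 557: h=11, slot 11 empty → index 11.
Insert 880: h=9, h2=5, slot 9 occupied → index 1.
Insert 775: h=8, slot 8 empty → index 8.
Insert 581: h=9, h2=6, slot 9 occupied → index 2.
Insert 308: h=9, h2=9, slot 9 occupied → index 5.
Table: [—, 880, 581, —, —, 308, —, —, 775, 74, 738, 557, —]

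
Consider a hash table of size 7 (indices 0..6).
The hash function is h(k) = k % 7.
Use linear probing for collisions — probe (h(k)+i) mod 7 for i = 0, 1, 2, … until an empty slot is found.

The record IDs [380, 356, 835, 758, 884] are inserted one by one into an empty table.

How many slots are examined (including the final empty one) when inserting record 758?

3

Insert 380: h=2, slot 2 empty => index 2.
Insert 356: h=6, slot 6 empty => index 6.
Insert 835: h=2, slot 2 occupied => index 3.
Insert 758: h=2, slots 2,3 occupied => index 4.
Insert 884: h=2, slots 2,3,4 occupied => index 5.
Table: [∅, ∅, 380, 835, 758, 884, 356]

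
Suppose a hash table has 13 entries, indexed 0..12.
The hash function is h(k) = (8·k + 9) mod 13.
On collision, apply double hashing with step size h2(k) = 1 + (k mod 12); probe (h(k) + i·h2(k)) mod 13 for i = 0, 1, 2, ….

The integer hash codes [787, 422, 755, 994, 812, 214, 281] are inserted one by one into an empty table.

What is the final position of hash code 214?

12

Insert 787: h=0, slot 0 empty → index 0.
Insert 422: h=5, slot 5 empty → index 5.
Insert 755: h=4, slot 4 empty → index 4.
Insert 994: h=5, h2=11, slot 5 occupied → index 3.
Insert 812: h=5, h2=9, slot 5 occupied → index 1.
Insert 214: h=5, h2=11, slots 5,3,1 occupied → index 12.
Insert 281: h=8, slot 8 empty → index 8.
Table: [787, 812, _, 994, 755, 422, _, _, 281, _, _, _, 214]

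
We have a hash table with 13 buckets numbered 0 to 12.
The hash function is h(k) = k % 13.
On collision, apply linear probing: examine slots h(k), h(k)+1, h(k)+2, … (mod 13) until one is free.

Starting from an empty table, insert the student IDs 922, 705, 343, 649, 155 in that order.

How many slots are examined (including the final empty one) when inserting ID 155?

922: h=12 -> slot 12
705: h=3 -> slot 3
343: h=5 -> slot 5
649: h=12, probe 12,0 -> slot 0
155: h=12, probe 12,0,1 -> slot 1
Table: [649, 155, -, 705, -, 343, -, -, -, -, -, -, 922]

3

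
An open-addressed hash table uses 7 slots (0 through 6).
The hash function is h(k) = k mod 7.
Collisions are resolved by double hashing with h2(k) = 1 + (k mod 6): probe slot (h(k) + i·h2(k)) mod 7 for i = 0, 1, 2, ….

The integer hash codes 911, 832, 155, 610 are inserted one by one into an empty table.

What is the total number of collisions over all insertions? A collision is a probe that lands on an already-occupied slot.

3

911 hashes to 1; slot 1 is free => place at 1.
832 hashes to 6; slot 6 is free => place at 6.
155 hashes to 1, h2=6; 1 taken => place at 0.
610 hashes to 1, h2=5; 1,6 taken => place at 4.
Table: [155, 911, —, —, 610, —, 832]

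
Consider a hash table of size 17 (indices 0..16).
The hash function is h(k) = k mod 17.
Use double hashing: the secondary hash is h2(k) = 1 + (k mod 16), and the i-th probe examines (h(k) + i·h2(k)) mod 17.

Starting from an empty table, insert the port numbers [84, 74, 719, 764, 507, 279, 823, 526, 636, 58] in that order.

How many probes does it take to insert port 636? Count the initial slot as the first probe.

Insert 84: h=16, slot 16 empty -> index 16.
Insert 74: h=6, slot 6 empty -> index 6.
Insert 719: h=5, slot 5 empty -> index 5.
Insert 764: h=16, h2=13, slot 16 occupied -> index 12.
Insert 507: h=14, slot 14 empty -> index 14.
Insert 279: h=7, slot 7 empty -> index 7.
Insert 823: h=7, h2=8, slot 7 occupied -> index 15.
Insert 526: h=16, h2=15, slots 16,14,12 occupied -> index 10.
Insert 636: h=7, h2=13, slot 7 occupied -> index 3.
Insert 58: h=7, h2=11, slot 7 occupied -> index 1.
Table: [., 58, ., 636, ., 719, 74, 279, ., ., 526, ., 764, ., 507, 823, 84]

2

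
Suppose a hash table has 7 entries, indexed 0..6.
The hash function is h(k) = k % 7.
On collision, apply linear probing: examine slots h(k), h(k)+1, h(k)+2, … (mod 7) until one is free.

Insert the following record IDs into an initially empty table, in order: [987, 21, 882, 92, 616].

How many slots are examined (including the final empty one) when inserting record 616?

987: h=0 → slot 0
21: h=0, probe 0,1 → slot 1
882: h=0, probe 0,1,2 → slot 2
92: h=1, probe 1,2,3 → slot 3
616: h=0, probe 0,1,2,3,4 → slot 4
Table: [987, 21, 882, 92, 616, _, _]

5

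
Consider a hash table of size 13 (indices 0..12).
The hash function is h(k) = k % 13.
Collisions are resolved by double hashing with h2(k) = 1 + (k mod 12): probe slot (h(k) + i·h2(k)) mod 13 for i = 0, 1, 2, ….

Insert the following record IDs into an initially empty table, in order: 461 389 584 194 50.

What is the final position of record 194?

461 hashes to 6; slot 6 is free → place at 6.
389 hashes to 12; slot 12 is free → place at 12.
584 hashes to 12, h2=9; 12 taken → place at 8.
194 hashes to 12, h2=3; 12 taken → place at 2.
50 hashes to 11; slot 11 is free → place at 11.
Table: [∅, ∅, 194, ∅, ∅, ∅, 461, ∅, 584, ∅, ∅, 50, 389]

2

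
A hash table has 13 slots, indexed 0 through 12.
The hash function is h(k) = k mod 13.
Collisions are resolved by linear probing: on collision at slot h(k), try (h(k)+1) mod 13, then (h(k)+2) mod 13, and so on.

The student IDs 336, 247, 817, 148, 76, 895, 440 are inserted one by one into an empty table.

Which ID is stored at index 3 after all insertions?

440

336 hashes to 11; slot 11 is free → place at 11.
247 hashes to 0; slot 0 is free → place at 0.
817 hashes to 11; 11 taken → place at 12.
148 hashes to 5; slot 5 is free → place at 5.
76 hashes to 11; 11,12,0 taken → place at 1.
895 hashes to 11; 11,12,0,1 taken → place at 2.
440 hashes to 11; 11,12,0,1,2 taken → place at 3.
Table: [247, 76, 895, 440, ∅, 148, ∅, ∅, ∅, ∅, ∅, 336, 817]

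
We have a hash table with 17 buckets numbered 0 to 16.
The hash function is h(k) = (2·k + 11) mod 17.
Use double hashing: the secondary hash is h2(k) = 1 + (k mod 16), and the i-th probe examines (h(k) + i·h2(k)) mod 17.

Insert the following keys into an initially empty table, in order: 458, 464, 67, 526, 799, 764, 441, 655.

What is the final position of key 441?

2

458 hashes to 9; slot 9 is free => place at 9.
464 hashes to 4; slot 4 is free => place at 4.
67 hashes to 9, h2=4; 9 taken => place at 13.
526 hashes to 9, h2=15; 9 taken => place at 7.
799 hashes to 11; slot 11 is free => place at 11.
764 hashes to 9, h2=13; 9 taken => place at 5.
441 hashes to 9, h2=10; 9 taken => place at 2.
655 hashes to 12; slot 12 is free => place at 12.
Table: [., ., 441, ., 464, 764, ., 526, ., 458, ., 799, 655, 67, ., ., .]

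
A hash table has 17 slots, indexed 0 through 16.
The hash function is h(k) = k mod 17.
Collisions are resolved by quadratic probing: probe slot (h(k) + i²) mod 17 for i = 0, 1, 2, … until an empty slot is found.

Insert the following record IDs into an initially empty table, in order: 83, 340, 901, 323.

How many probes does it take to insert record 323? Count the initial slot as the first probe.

Insert 83: h=15, slot 15 empty -> index 15.
Insert 340: h=0, slot 0 empty -> index 0.
Insert 901: h=0, slot 0 occupied -> index 1.
Insert 323: h=0, slots 0,1 occupied -> index 4.
Table: [340, 901, —, —, 323, —, —, —, —, —, —, —, —, —, —, 83, —]

3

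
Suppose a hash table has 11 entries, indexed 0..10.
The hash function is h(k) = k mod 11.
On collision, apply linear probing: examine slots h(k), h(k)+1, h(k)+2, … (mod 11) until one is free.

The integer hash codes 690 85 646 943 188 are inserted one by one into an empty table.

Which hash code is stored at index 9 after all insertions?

690 hashes to 8; slot 8 is free → place at 8.
85 hashes to 8; 8 taken → place at 9.
646 hashes to 8; 8,9 taken → place at 10.
943 hashes to 8; 8,9,10 taken → place at 0.
188 hashes to 1; slot 1 is free → place at 1.
Table: [943, 188, ., ., ., ., ., ., 690, 85, 646]

85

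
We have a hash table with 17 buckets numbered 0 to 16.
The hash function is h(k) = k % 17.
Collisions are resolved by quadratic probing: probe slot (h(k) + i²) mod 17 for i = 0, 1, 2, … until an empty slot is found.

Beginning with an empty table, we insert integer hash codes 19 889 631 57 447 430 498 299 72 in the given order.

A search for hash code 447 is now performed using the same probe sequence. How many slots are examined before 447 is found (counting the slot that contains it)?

19 hashes to 2; slot 2 is free -> place at 2.
889 hashes to 5; slot 5 is free -> place at 5.
631 hashes to 2; 2 taken -> place at 3.
57 hashes to 6; slot 6 is free -> place at 6.
447 hashes to 5; 5,6 taken -> place at 9.
430 hashes to 5; 5,6,9 taken -> place at 14.
498 hashes to 5; 5,6,9,14 taken -> place at 4.
299 hashes to 10; slot 10 is free -> place at 10.
72 hashes to 4; 4,5 taken -> place at 8.
Table: [∅, ∅, 19, 631, 498, 889, 57, ∅, 72, 447, 299, ∅, ∅, ∅, 430, ∅, ∅]
Lookup 447: h=5, probe 5,6,9 → found at 9.

3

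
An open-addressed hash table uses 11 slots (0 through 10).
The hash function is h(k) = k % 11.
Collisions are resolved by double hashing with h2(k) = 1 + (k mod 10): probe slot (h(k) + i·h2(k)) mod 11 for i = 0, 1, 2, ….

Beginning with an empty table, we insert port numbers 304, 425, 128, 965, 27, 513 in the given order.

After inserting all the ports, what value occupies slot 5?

128

304: h=7 => slot 7
425: h=7, h2=6, probe 7,2 => slot 2
128: h=7, h2=9, probe 7,5 => slot 5
965: h=8 => slot 8
27: h=5, h2=8, probe 5,2,10 => slot 10
513: h=7, h2=4, probe 7,0 => slot 0
Table: [513, ., 425, ., ., 128, ., 304, 965, ., 27]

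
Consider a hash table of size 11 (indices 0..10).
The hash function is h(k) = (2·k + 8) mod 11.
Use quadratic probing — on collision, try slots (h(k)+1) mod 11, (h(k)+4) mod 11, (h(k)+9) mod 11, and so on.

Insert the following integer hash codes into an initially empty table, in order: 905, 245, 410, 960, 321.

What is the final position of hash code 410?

905 hashes to 3; slot 3 is free -> place at 3.
245 hashes to 3; 3 taken -> place at 4.
410 hashes to 3; 3,4 taken -> place at 7.
960 hashes to 3; 3,4,7 taken -> place at 1.
321 hashes to 1; 1 taken -> place at 2.
Table: [∅, 960, 321, 905, 245, ∅, ∅, 410, ∅, ∅, ∅]

7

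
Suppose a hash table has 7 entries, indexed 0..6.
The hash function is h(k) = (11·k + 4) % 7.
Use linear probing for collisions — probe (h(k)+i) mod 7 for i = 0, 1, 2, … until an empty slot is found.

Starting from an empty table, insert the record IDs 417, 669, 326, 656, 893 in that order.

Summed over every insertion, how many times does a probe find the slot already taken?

417 hashes to 6; slot 6 is free => place at 6.
669 hashes to 6; 6 taken => place at 0.
326 hashes to 6; 6,0 taken => place at 1.
656 hashes to 3; slot 3 is free => place at 3.
893 hashes to 6; 6,0,1 taken => place at 2.
Table: [669, 326, 893, 656, _, _, 417]

6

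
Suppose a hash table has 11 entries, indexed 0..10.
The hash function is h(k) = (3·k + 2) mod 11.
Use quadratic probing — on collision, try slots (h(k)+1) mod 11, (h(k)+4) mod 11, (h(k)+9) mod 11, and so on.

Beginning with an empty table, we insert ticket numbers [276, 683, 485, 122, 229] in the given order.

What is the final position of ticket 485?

276 hashes to 5; slot 5 is free -> place at 5.
683 hashes to 5; 5 taken -> place at 6.
485 hashes to 5; 5,6 taken -> place at 9.
122 hashes to 5; 5,6,9 taken -> place at 3.
229 hashes to 7; slot 7 is free -> place at 7.
Table: [_, _, _, 122, _, 276, 683, 229, _, 485, _]

9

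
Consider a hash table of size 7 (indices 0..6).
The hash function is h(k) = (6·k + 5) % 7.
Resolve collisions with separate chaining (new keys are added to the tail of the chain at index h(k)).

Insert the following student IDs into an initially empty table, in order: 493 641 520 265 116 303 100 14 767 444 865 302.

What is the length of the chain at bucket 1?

493 -> bucket 2
641 -> bucket 1
520 -> bucket 3
265 -> bucket 6
116 -> bucket 1 (collision)
303 -> bucket 3 (collision)
100 -> bucket 3 (collision)
14 -> bucket 5
767 -> bucket 1 (collision)
444 -> bucket 2 (collision)
865 -> bucket 1 (collision)
302 -> bucket 4
Final buckets:
0: —
1: 641 -> 116 -> 767 -> 865
2: 493 -> 444
3: 520 -> 303 -> 100
4: 302
5: 14
6: 265

4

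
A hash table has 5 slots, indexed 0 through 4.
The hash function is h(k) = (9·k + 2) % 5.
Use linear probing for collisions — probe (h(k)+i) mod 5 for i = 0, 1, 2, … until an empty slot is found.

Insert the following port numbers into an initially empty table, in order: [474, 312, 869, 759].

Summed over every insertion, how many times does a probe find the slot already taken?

474 hashes to 3; slot 3 is free → place at 3.
312 hashes to 0; slot 0 is free → place at 0.
869 hashes to 3; 3 taken → place at 4.
759 hashes to 3; 3,4,0 taken → place at 1.
Table: [312, 759, _, 474, 869]

4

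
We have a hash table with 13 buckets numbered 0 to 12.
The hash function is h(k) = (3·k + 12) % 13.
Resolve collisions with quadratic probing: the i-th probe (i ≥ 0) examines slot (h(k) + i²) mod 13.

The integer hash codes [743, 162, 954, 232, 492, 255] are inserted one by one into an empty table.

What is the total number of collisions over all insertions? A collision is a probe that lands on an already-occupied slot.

743: h=5 → slot 5
162: h=4 → slot 4
954: h=1 → slot 1
232: h=6 → slot 6
492: h=6, probe 6,7 → slot 7
255: h=10 → slot 10
Table: [-, 954, -, -, 162, 743, 232, 492, -, -, 255, -, -]

1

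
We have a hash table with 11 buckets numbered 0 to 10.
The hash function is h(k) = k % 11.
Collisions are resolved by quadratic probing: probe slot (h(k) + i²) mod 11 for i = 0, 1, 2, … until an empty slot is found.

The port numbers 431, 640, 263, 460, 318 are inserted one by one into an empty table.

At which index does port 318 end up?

0

431 hashes to 2; slot 2 is free → place at 2.
640 hashes to 2; 2 taken → place at 3.
263 hashes to 10; slot 10 is free → place at 10.
460 hashes to 9; slot 9 is free → place at 9.
318 hashes to 10; 10 taken → place at 0.
Table: [318, -, 431, 640, -, -, -, -, -, 460, 263]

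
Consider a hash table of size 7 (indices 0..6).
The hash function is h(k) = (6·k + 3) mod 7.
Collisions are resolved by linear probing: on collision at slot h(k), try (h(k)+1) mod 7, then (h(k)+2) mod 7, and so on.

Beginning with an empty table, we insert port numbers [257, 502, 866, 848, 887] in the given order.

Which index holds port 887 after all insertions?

1

257 hashes to 5; slot 5 is free -> place at 5.
502 hashes to 5; 5 taken -> place at 6.
866 hashes to 5; 5,6 taken -> place at 0.
848 hashes to 2; slot 2 is free -> place at 2.
887 hashes to 5; 5,6,0 taken -> place at 1.
Table: [866, 887, 848, ∅, ∅, 257, 502]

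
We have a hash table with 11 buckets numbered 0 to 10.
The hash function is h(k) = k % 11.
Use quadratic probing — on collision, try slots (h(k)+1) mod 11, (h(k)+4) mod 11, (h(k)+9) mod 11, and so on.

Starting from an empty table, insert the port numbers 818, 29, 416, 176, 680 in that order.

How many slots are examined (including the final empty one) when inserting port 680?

2

818 hashes to 4; slot 4 is free → place at 4.
29 hashes to 7; slot 7 is free → place at 7.
416 hashes to 9; slot 9 is free → place at 9.
176 hashes to 0; slot 0 is free → place at 0.
680 hashes to 9; 9 taken → place at 10.
Table: [176, _, _, _, 818, _, _, 29, _, 416, 680]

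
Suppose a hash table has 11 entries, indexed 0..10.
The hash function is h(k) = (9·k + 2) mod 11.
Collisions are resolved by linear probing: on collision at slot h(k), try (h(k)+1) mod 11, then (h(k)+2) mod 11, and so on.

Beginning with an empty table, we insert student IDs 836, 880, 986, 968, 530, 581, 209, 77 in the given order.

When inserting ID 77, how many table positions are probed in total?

836: h=2 -> slot 2
880: h=2, probe 2,3 -> slot 3
986: h=10 -> slot 10
968: h=2, probe 2,3,4 -> slot 4
530: h=9 -> slot 9
581: h=6 -> slot 6
209: h=2, probe 2,3,4,5 -> slot 5
77: h=2, probe 2,3,4,5,6,7 -> slot 7
Table: [-, -, 836, 880, 968, 209, 581, 77, -, 530, 986]

6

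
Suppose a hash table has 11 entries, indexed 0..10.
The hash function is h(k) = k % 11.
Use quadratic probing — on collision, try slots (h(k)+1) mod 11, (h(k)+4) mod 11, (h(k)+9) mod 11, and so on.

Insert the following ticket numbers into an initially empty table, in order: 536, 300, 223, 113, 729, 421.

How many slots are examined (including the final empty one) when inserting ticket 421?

6

536 hashes to 8; slot 8 is free → place at 8.
300 hashes to 3; slot 3 is free → place at 3.
223 hashes to 3; 3 taken → place at 4.
113 hashes to 3; 3,4 taken → place at 7.
729 hashes to 3; 3,4,7 taken → place at 1.
421 hashes to 3; 3,4,7,1,8 taken → place at 6.
Table: [_, 729, _, 300, 223, _, 421, 113, 536, _, _]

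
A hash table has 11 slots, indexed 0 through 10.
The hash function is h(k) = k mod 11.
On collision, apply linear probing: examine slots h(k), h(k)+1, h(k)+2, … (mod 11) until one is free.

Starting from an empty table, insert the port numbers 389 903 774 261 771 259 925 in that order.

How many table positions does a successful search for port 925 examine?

389: h=4 → slot 4
903: h=1 → slot 1
774: h=4, probe 4,5 → slot 5
261: h=8 → slot 8
771: h=1, probe 1,2 → slot 2
259: h=6 → slot 6
925: h=1, probe 1,2,3 → slot 3
Table: [—, 903, 771, 925, 389, 774, 259, —, 261, —, —]
Lookup 925: h=1, probe 1,2,3 → found at 3.

3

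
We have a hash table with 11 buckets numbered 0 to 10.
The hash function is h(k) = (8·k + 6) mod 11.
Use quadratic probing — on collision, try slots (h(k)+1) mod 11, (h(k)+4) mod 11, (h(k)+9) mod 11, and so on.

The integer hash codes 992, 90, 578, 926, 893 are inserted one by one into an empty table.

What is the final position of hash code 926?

4

Insert 992: h=0, slot 0 empty → index 0.
Insert 90: h=0, slot 0 occupied → index 1.
Insert 578: h=10, slot 10 empty → index 10.
Insert 926: h=0, slots 0,1 occupied → index 4.
Insert 893: h=0, slots 0,1,4 occupied → index 9.
Table: [992, 90, -, -, 926, -, -, -, -, 893, 578]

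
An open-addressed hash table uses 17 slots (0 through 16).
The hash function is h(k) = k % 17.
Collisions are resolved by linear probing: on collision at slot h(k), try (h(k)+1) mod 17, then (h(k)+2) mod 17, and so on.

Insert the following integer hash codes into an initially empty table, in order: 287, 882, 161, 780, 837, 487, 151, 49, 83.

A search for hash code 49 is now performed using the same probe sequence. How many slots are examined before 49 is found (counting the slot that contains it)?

5

287: h=15 -> slot 15
882: h=15, probe 15,16 -> slot 16
161: h=8 -> slot 8
780: h=15, probe 15,16,0 -> slot 0
837: h=4 -> slot 4
487: h=11 -> slot 11
151: h=15, probe 15,16,0,1 -> slot 1
49: h=15, probe 15,16,0,1,2 -> slot 2
83: h=15, probe 15,16,0,1,2,3 -> slot 3
Table: [780, 151, 49, 83, 837, ∅, ∅, ∅, 161, ∅, ∅, 487, ∅, ∅, ∅, 287, 882]
Lookup 49: h=15, probe 15,16,0,1,2 → found at 2.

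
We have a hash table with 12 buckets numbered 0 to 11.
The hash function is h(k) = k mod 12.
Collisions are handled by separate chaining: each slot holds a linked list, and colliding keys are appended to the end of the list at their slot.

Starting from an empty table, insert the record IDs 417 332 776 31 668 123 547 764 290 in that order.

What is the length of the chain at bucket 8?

Insert 417: h=9, bucket 9 empty -> new chain.
Insert 332: h=8, bucket 8 empty -> new chain.
Insert 776: h=8, bucket 8 nonempty -> append to chain.
Insert 31: h=7, bucket 7 empty -> new chain.
Insert 668: h=8, bucket 8 nonempty -> append to chain.
Insert 123: h=3, bucket 3 empty -> new chain.
Insert 547: h=7, bucket 7 nonempty -> append to chain.
Insert 764: h=8, bucket 8 nonempty -> append to chain.
Insert 290: h=2, bucket 2 empty -> new chain.
Final buckets:
0: .
1: .
2: 290
3: 123
4: .
5: .
6: .
7: 31 -> 547
8: 332 -> 776 -> 668 -> 764
9: 417
10: .
11: .

4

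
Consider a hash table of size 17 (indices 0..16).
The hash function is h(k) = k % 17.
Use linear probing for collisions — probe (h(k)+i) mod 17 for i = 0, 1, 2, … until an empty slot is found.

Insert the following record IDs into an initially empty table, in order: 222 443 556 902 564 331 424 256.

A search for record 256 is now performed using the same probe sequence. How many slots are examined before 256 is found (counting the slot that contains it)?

5

222: h=1 => slot 1
443: h=1, probe 1,2 => slot 2
556: h=12 => slot 12
902: h=1, probe 1,2,3 => slot 3
564: h=3, probe 3,4 => slot 4
331: h=8 => slot 8
424: h=16 => slot 16
256: h=1, probe 1,2,3,4,5 => slot 5
Table: [., 222, 443, 902, 564, 256, ., ., 331, ., ., ., 556, ., ., ., 424]
Lookup 256: h=1, probe 1,2,3,4,5 → found at 5.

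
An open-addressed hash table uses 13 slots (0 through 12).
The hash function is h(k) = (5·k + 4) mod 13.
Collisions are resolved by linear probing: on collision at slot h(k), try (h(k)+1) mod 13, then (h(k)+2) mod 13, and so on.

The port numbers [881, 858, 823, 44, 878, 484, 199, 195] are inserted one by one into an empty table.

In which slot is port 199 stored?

12

881 hashes to 2; slot 2 is free => place at 2.
858 hashes to 4; slot 4 is free => place at 4.
823 hashes to 11; slot 11 is free => place at 11.
44 hashes to 3; slot 3 is free => place at 3.
878 hashes to 0; slot 0 is free => place at 0.
484 hashes to 6; slot 6 is free => place at 6.
199 hashes to 11; 11 taken => place at 12.
195 hashes to 4; 4 taken => place at 5.
Table: [878, _, 881, 44, 858, 195, 484, _, _, _, _, 823, 199]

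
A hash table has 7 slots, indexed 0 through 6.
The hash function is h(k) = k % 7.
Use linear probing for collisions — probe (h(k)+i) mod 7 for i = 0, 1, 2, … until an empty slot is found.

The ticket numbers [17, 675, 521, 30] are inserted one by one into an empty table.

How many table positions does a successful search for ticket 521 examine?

Insert 17: h=3, slot 3 empty => index 3.
Insert 675: h=3, slot 3 occupied => index 4.
Insert 521: h=3, slots 3,4 occupied => index 5.
Insert 30: h=2, slot 2 empty => index 2.
Table: [_, _, 30, 17, 675, 521, _]
Lookup 521: h=3, probe 3,4,5 → found at 5.

3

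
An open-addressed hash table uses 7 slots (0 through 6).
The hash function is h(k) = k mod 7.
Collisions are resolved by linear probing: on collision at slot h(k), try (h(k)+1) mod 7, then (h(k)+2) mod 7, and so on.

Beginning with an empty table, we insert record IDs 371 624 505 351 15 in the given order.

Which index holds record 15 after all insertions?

Insert 371: h=0, slot 0 empty → index 0.
Insert 624: h=1, slot 1 empty → index 1.
Insert 505: h=1, slot 1 occupied → index 2.
Insert 351: h=1, slots 1,2 occupied → index 3.
Insert 15: h=1, slots 1,2,3 occupied → index 4.
Table: [371, 624, 505, 351, 15, —, —]

4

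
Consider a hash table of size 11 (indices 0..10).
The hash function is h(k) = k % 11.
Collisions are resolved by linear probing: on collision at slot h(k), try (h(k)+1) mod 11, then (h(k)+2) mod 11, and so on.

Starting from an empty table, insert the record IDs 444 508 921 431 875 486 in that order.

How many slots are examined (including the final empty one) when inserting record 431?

2

444 hashes to 4; slot 4 is free -> place at 4.
508 hashes to 2; slot 2 is free -> place at 2.
921 hashes to 8; slot 8 is free -> place at 8.
431 hashes to 2; 2 taken -> place at 3.
875 hashes to 6; slot 6 is free -> place at 6.
486 hashes to 2; 2,3,4 taken -> place at 5.
Table: [-, -, 508, 431, 444, 486, 875, -, 921, -, -]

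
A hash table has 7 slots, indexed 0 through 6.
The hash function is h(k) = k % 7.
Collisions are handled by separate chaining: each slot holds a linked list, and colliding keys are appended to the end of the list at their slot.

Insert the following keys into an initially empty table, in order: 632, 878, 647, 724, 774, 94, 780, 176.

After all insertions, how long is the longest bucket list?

5

Insert 632: h=2, bucket 2 empty → new chain.
Insert 878: h=3, bucket 3 empty → new chain.
Insert 647: h=3, bucket 3 nonempty → append to chain.
Insert 724: h=3, bucket 3 nonempty → append to chain.
Insert 774: h=4, bucket 4 empty → new chain.
Insert 94: h=3, bucket 3 nonempty → append to chain.
Insert 780: h=3, bucket 3 nonempty → append to chain.
Insert 176: h=1, bucket 1 empty → new chain.
Final buckets:
0: .
1: 176
2: 632
3: 878 -> 647 -> 724 -> 94 -> 780
4: 774
5: .
6: .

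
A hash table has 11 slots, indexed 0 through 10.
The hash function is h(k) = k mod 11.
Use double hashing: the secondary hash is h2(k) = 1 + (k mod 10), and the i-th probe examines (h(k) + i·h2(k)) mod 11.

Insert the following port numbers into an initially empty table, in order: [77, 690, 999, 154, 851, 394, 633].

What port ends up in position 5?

Insert 77: h=0, slot 0 empty -> index 0.
Insert 690: h=8, slot 8 empty -> index 8.
Insert 999: h=9, slot 9 empty -> index 9.
Insert 154: h=0, h2=5, slot 0 occupied -> index 5.
Insert 851: h=4, slot 4 empty -> index 4.
Insert 394: h=9, h2=5, slot 9 occupied -> index 3.
Insert 633: h=6, slot 6 empty -> index 6.
Table: [77, ., ., 394, 851, 154, 633, ., 690, 999, .]

154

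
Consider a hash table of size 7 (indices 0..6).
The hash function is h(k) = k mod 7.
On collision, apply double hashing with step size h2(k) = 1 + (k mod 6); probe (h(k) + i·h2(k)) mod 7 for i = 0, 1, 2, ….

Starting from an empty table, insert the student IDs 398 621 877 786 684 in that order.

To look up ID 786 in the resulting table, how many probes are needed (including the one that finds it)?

2

Insert 398: h=6, slot 6 empty → index 6.
Insert 621: h=5, slot 5 empty → index 5.
Insert 877: h=2, slot 2 empty → index 2.
Insert 786: h=2, h2=1, slot 2 occupied → index 3.
Insert 684: h=5, h2=1, slots 5,6 occupied → index 0.
Table: [684, —, 877, 786, —, 621, 398]
Lookup 786: h=2, h2=1, probe 2,3 → found at 3.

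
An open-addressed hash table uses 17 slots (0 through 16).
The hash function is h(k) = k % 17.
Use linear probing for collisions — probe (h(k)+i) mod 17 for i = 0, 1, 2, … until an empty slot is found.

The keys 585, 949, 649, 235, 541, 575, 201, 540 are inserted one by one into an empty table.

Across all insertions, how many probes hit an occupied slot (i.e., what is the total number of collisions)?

585 hashes to 7; slot 7 is free -> place at 7.
949 hashes to 14; slot 14 is free -> place at 14.
649 hashes to 3; slot 3 is free -> place at 3.
235 hashes to 14; 14 taken -> place at 15.
541 hashes to 14; 14,15 taken -> place at 16.
575 hashes to 14; 14,15,16 taken -> place at 0.
201 hashes to 14; 14,15,16,0 taken -> place at 1.
540 hashes to 13; slot 13 is free -> place at 13.
Table: [575, 201, _, 649, _, _, _, 585, _, _, _, _, _, 540, 949, 235, 541]

10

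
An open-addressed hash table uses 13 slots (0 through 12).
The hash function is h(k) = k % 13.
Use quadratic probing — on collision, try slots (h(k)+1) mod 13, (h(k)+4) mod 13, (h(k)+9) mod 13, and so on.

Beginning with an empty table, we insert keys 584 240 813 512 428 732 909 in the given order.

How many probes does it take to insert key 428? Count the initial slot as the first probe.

2

584 hashes to 12; slot 12 is free → place at 12.
240 hashes to 6; slot 6 is free → place at 6.
813 hashes to 7; slot 7 is free → place at 7.
512 hashes to 5; slot 5 is free → place at 5.
428 hashes to 12; 12 taken → place at 0.
732 hashes to 4; slot 4 is free → place at 4.
909 hashes to 12; 12,0 taken → place at 3.
Table: [428, ∅, ∅, 909, 732, 512, 240, 813, ∅, ∅, ∅, ∅, 584]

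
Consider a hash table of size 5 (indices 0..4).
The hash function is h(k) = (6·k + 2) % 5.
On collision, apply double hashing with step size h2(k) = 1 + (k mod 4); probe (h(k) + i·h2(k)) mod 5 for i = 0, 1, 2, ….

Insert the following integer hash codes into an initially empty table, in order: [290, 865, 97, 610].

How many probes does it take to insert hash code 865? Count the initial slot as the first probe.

2

290 hashes to 2; slot 2 is free → place at 2.
865 hashes to 2, h2=2; 2 taken → place at 4.
97 hashes to 4, h2=2; 4 taken → place at 1.
610 hashes to 2, h2=3; 2 taken → place at 0.
Table: [610, 97, 290, -, 865]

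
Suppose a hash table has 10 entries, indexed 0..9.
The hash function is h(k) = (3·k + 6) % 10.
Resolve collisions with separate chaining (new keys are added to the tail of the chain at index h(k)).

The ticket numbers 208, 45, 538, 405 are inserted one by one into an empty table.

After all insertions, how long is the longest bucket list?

2

Insert 208: h=0, bucket 0 empty → new chain.
Insert 45: h=1, bucket 1 empty → new chain.
Insert 538: h=0, bucket 0 nonempty → append to chain.
Insert 405: h=1, bucket 1 nonempty → append to chain.
Final buckets:
0: 208 -> 538
1: 45 -> 405
2: _
3: _
4: _
5: _
6: _
7: _
8: _
9: _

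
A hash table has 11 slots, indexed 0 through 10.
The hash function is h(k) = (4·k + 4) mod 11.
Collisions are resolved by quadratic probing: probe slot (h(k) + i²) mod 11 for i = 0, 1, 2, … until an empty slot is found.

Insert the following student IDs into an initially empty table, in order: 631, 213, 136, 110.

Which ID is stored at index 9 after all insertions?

631

631: h=9 → slot 9
213: h=9, probe 9,10 → slot 10
136: h=9, probe 9,10,2 → slot 2
110: h=4 → slot 4
Table: [., ., 136, ., 110, ., ., ., ., 631, 213]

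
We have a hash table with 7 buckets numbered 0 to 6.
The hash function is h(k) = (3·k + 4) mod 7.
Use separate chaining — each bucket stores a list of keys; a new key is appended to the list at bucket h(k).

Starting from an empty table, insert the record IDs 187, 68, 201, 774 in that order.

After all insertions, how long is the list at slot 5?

187 → bucket 5
68 → bucket 5 (collision)
201 → bucket 5 (collision)
774 → bucket 2
Final buckets:
0: .
1: .
2: 774
3: .
4: .
5: 187 -> 68 -> 201
6: .

3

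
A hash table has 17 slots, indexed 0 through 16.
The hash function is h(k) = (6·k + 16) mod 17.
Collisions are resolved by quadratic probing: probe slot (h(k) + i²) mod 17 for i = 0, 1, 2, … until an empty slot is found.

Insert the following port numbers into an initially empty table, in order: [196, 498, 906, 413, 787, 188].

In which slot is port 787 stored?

Insert 196: h=2, slot 2 empty → index 2.
Insert 498: h=12, slot 12 empty → index 12.
Insert 906: h=12, slot 12 occupied → index 13.
Insert 413: h=12, slots 12,13 occupied → index 16.
Insert 787: h=12, slots 12,13,16 occupied → index 4.
Insert 188: h=5, slot 5 empty → index 5.
Table: [_, _, 196, _, 787, 188, _, _, _, _, _, _, 498, 906, _, _, 413]

4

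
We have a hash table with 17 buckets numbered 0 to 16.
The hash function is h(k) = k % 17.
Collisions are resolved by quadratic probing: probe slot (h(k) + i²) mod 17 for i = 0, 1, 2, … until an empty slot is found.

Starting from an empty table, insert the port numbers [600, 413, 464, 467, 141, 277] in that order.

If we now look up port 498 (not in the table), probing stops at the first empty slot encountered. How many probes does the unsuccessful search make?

6

600: h=5 -> slot 5
413: h=5, probe 5,6 -> slot 6
464: h=5, probe 5,6,9 -> slot 9
467: h=8 -> slot 8
141: h=5, probe 5,6,9,14 -> slot 14
277: h=5, probe 5,6,9,14,4 -> slot 4
Table: [., ., ., ., 277, 600, 413, ., 467, 464, ., ., ., ., 141, ., .]
Lookup 498: h=5, probe 5,6,9,14,4,13 → slot 13 empty, not found.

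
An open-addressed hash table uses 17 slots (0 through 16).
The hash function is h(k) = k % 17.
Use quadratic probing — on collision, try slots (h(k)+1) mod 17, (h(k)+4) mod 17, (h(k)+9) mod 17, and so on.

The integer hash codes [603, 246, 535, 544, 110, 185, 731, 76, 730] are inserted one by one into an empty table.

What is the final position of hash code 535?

12

Insert 603: h=8, slot 8 empty → index 8.
Insert 246: h=8, slot 8 occupied → index 9.
Insert 535: h=8, slots 8,9 occupied → index 12.
Insert 544: h=0, slot 0 empty → index 0.
Insert 110: h=8, slots 8,9,12,0 occupied → index 7.
Insert 185: h=15, slot 15 empty → index 15.
Insert 731: h=0, slot 0 occupied → index 1.
Insert 76: h=8, slots 8,9,12,0,7 occupied → index 16.
Insert 730: h=16, slots 16,0 occupied → index 3.
Table: [544, 731, -, 730, -, -, -, 110, 603, 246, -, -, 535, -, -, 185, 76]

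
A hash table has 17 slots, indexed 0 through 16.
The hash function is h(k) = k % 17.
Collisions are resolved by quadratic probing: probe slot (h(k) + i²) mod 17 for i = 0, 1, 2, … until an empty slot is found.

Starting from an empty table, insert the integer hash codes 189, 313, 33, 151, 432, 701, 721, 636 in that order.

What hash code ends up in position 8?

432

189 hashes to 2; slot 2 is free => place at 2.
313 hashes to 7; slot 7 is free => place at 7.
33 hashes to 16; slot 16 is free => place at 16.
151 hashes to 15; slot 15 is free => place at 15.
432 hashes to 7; 7 taken => place at 8.
701 hashes to 4; slot 4 is free => place at 4.
721 hashes to 7; 7,8 taken => place at 11.
636 hashes to 7; 7,8,11,16 taken => place at 6.
Table: [∅, ∅, 189, ∅, 701, ∅, 636, 313, 432, ∅, ∅, 721, ∅, ∅, ∅, 151, 33]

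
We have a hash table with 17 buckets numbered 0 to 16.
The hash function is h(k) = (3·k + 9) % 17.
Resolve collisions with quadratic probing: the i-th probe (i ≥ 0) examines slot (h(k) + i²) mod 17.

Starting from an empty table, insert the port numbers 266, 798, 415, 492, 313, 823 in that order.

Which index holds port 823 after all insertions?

0

Insert 266: h=8, slot 8 empty -> index 8.
Insert 798: h=6, slot 6 empty -> index 6.
Insert 415: h=13, slot 13 empty -> index 13.
Insert 492: h=6, slot 6 occupied -> index 7.
Insert 313: h=13, slot 13 occupied -> index 14.
Insert 823: h=13, slots 13,14 occupied -> index 0.
Table: [823, ∅, ∅, ∅, ∅, ∅, 798, 492, 266, ∅, ∅, ∅, ∅, 415, 313, ∅, ∅]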